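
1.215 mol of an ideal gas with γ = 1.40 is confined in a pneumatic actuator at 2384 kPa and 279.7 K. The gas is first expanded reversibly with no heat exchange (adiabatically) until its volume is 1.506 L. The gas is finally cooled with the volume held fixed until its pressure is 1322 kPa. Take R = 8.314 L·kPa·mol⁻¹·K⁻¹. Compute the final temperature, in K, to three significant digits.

From PV = nRT: V₁ = nRT₁/P₁ = 1.185 L.
Reversible adiabatic, γ = 1.40: T₂ = T₁·(V₁/V₂)^(γ−1) = 254.1 K; P₂ = P₁·(V₁/V₂)^γ = 1705 kPa.
Isochoric, so P/T is constant: V₃ = V₂; T₃ = T₂·(P₃/P₂) = 197.1 K.

T₃ ≈ 197 K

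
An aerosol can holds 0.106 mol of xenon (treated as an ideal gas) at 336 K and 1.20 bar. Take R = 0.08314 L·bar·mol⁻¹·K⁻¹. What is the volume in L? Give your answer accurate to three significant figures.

PV = nRT ⇒ V = nRT/P = (0.106 × 0.08314 × 336) / 1.20

V ≈ 2.47 L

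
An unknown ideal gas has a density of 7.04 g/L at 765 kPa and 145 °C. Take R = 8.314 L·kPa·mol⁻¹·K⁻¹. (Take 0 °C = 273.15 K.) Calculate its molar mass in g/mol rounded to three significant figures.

M ≈ 32.0 g/mol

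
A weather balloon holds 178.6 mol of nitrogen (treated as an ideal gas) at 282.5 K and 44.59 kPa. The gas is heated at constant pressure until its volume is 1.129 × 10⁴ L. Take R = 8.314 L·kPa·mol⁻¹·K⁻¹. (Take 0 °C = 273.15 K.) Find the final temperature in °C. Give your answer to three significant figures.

T₂ ≈ 65.9 °C

From PV = nRT: V₁ = nRT₁/P₁ = 9407 L.
Isobaric, so V/T is constant: P₂ = P₁; T₂ = T₁·(V₂/V₁) = 339.0 K.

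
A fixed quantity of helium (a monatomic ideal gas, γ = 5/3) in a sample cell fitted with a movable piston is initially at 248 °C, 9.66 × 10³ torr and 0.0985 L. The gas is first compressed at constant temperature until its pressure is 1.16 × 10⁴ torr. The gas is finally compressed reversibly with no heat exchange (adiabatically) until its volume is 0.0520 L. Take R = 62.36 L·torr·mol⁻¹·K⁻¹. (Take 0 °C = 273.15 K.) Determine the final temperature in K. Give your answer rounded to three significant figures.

T₃ ≈ 706 K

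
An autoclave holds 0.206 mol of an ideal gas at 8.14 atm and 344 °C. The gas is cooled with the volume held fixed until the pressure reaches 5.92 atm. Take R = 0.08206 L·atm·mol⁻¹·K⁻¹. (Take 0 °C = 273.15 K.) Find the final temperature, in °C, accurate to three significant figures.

Convert: T₁ = 617.1 K.
From PV = nRT: V₁ = nRT₁/P₁ = 1.282 L.
Isochoric, so P/T is constant: V₂ = V₁; T₂ = T₁·(P₂/P₁) = 448.8 K.

T₂ ≈ 176 °C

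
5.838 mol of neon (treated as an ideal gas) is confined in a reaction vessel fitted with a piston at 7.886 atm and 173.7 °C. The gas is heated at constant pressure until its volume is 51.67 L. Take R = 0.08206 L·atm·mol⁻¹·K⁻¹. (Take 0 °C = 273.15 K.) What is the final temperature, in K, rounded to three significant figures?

Convert: T₁ = 446.8 K.
From PV = nRT: V₁ = nRT₁/P₁ = 27.15 L.
Isobaric, so V/T is constant: P₂ = P₁; T₂ = T₁·(V₂/V₁) = 850.5 K.

T₂ ≈ 851 K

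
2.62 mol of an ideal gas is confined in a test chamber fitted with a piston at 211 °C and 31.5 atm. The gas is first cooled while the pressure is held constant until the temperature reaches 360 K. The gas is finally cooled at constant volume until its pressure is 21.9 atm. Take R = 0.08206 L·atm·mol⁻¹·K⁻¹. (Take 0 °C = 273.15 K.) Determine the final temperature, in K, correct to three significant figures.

Convert: T₁ = 484.1 K.
From PV = nRT: V₁ = nRT₁/P₁ = 3.304 L.
Isobaric, so V/T is constant: P₂ = P₁; V₂ = V₁·(T₂/T₁) = 2.457 L.
Isochoric, so P/T is constant: V₃ = V₂; T₃ = T₂·(P₃/P₂) = 250.3 K.

T₃ ≈ 250 K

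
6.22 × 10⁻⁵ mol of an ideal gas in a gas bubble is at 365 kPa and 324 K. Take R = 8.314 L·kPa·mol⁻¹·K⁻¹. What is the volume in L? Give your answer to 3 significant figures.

PV = nRT ⇒ V = nRT/P = (6.22e-05 × 8.314 × 324) / 365

V ≈ 0.000459 L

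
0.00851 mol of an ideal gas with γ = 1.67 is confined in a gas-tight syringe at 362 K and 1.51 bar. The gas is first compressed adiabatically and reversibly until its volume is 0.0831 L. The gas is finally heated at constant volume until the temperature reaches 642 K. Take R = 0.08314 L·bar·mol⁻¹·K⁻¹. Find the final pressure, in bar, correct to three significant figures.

P₃ ≈ 5.47 bar

From PV = nRT: V₁ = nRT₁/P₁ = 0.1696 L.
Reversible adiabatic, γ = 1.67: T₂ = T₁·(V₁/V₂)^(γ−1) = 583.9 K; P₂ = P₁·(V₁/V₂)^γ = 4.971 bar.
V constant ⇒ P ∝ T: V₃ = V₂; P₃ = P₂·(T₃/T₂) = 5.466 bar.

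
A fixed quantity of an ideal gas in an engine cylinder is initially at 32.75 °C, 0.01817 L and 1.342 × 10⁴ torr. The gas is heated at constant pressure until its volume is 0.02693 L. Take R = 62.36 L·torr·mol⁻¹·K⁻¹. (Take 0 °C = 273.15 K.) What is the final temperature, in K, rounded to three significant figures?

Convert: T₁ = 305.9 K.
Isobaric, so V/T is constant: P₂ = P₁; T₂ = T₁·(V₂/V₁) = 453.4 K.

T₂ ≈ 453 K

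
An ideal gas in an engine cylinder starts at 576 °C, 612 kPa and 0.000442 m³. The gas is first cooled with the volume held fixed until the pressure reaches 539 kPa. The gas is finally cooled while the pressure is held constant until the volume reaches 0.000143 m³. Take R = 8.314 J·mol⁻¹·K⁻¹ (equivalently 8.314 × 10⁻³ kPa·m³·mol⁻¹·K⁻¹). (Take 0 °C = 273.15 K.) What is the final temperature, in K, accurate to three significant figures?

Convert: T₁ = 849.1 K.
V constant ⇒ P ∝ T: V₂ = V₁; T₂ = T₁·(P₂/P₁) = 747.9 K.
Isobaric, so V/T is constant: P₃ = P₂; T₃ = T₂·(V₃/V₂) = 242.0 K.

T₃ ≈ 242 K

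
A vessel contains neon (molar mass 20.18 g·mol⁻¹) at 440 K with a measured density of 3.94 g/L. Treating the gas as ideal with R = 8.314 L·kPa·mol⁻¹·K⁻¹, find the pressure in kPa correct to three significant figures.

ρ = PM/(RT) ⇒ P = ρRT/M = (3.94 × 8.314 × 440.0) / 20.18

P ≈ 714 kPa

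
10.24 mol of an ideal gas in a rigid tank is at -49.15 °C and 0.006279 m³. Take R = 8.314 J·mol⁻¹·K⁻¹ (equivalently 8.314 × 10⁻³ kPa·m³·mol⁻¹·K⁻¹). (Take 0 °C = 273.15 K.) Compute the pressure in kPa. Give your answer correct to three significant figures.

P ≈ 3.04e+03 kPa

Convert: T = 224.00 K.
PV = nRT ⇒ P = nRT/V = (10.24 × 8.314 × 10⁻³ × 224.00) / 0.006279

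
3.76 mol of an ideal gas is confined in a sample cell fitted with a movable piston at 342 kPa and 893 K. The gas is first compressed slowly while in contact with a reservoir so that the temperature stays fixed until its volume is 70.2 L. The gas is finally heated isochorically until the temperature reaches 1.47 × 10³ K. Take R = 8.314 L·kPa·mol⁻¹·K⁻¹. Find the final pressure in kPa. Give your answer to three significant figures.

From PV = nRT: V₁ = nRT₁/P₁ = 81.63 L.
T constant ⇒ Boyle's law P V = const: T₂ = T₁; P₂ = P₁·(V₁/V₂) = 397.7 kPa.
V constant ⇒ P ∝ T: V₃ = V₂; P₃ = P₂·(T₃/T₂) = 654.6 kPa.

P₃ ≈ 655 kPa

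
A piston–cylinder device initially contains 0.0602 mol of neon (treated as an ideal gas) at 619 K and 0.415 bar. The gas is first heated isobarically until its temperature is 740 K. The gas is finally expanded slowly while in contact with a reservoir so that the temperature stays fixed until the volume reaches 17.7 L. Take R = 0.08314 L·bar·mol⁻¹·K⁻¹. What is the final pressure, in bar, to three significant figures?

From PV = nRT: V₁ = nRT₁/P₁ = 7.465 L.
P constant ⇒ V ∝ T: P₂ = P₁; V₂ = V₁·(T₂/T₁) = 8.925 L.
Isothermal, so P V is constant: T₃ = T₂; P₃ = P₂·(V₂/V₃) = 0.2092 bar.

P₃ ≈ 0.209 bar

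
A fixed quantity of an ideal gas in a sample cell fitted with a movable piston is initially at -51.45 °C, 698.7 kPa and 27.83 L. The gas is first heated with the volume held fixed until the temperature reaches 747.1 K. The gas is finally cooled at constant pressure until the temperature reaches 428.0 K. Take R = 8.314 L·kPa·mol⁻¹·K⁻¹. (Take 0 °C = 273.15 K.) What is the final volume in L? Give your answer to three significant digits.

Convert: T₁ = 221.7 K.
Isochoric, so P/T is constant: V₂ = V₁; P₂ = P₁·(T₂/T₁) = 2355 kPa.
Isobaric, so V/T is constant: P₃ = P₂; V₃ = V₂·(T₃/T₂) = 15.94 L.

V₃ ≈ 15.9 L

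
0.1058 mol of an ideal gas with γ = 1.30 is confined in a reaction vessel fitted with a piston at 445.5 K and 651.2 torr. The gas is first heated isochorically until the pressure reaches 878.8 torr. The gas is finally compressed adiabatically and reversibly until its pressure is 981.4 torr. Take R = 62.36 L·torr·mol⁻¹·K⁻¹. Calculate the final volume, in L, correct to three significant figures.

From PV = nRT: V₁ = nRT₁/P₁ = 4.514 L.
Isochoric, so P/T is constant: V₂ = V₁; T₂ = T₁·(P₂/P₁) = 601.2 K.
Adiabatic (γ = 1.30), T V^(γ−1) and P V^γ constant: T₃ = T₂·(P₃/P₂)^((γ−1)/γ) = 616.7 K; V₃ = V₂·(P₂/P₃)^(1/γ) = 4.146 L.

V₃ ≈ 4.15 L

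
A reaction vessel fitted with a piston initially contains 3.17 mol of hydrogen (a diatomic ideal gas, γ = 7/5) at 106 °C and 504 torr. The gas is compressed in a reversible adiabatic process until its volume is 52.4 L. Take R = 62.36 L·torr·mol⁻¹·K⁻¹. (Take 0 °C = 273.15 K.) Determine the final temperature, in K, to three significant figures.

Convert: T₁ = 379.1 K.
From PV = nRT: V₁ = nRT₁/P₁ = 148.7 L.
Adiabatic (γ = 7/5), T V^(γ−1) and P V^γ constant: T₂ = T₁·(V₁/V₂)^(γ−1) = 575.5 K; P₂ = P₁·(V₁/V₂)^γ = 2171 torr.

T₂ ≈ 575 K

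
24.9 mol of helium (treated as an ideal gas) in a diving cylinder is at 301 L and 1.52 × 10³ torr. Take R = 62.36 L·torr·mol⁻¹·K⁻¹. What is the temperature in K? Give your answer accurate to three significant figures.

T ≈ 295 K

PV = nRT ⇒ T = PV/(nR) = (1.52e+03 × 301) / (24.9 × 62.36)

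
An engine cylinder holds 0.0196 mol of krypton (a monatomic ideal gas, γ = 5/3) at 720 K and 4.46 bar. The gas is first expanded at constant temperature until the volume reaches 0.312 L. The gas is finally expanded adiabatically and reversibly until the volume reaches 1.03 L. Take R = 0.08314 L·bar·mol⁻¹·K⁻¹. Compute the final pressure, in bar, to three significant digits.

P₃ ≈ 0.514 bar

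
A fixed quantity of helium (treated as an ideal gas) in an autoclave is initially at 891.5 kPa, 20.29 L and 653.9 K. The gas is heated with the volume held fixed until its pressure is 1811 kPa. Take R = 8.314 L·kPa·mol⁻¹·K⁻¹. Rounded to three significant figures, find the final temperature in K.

Isochoric, so P/T is constant: V₂ = V₁; T₂ = T₁·(P₂/P₁) = 1328 K.

T₂ ≈ 1.33e+03 K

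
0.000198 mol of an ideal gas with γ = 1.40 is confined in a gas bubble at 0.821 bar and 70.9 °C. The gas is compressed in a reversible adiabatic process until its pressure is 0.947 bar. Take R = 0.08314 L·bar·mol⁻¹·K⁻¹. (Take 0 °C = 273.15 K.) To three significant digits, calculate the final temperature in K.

T₂ ≈ 358 K

Convert: T₁ = 344.0 K.
From PV = nRT: V₁ = nRT₁/P₁ = 0.006898 L.
Reversible adiabatic, γ = 1.40: T₂ = T₁·(P₂/P₁)^((γ−1)/γ) = 358.4 K; V₂ = V₁·(P₁/P₂)^(1/γ) = 0.006230 L.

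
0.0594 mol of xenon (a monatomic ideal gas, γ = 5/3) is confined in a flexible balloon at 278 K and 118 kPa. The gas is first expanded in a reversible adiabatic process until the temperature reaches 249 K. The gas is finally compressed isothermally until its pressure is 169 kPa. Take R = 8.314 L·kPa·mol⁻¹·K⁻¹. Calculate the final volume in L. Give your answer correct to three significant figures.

V₃ ≈ 0.728 L

From PV = nRT: V₁ = nRT₁/P₁ = 1.163 L.
Reversible adiabatic, γ = 5/3: P₂ = P₁·(T₂/T₁)^(γ/(γ−1)) = 89.59 kPa; V₂ = V₁·(T₁/T₂)^(1/(γ−1)) = 1.373 L.
Isothermal, so P V is constant: T₃ = T₂; V₃ = V₂·(P₂/P₃) = 0.7276 L.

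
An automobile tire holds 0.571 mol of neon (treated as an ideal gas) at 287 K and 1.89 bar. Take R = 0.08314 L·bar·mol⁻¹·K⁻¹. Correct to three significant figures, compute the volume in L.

V ≈ 7.21 L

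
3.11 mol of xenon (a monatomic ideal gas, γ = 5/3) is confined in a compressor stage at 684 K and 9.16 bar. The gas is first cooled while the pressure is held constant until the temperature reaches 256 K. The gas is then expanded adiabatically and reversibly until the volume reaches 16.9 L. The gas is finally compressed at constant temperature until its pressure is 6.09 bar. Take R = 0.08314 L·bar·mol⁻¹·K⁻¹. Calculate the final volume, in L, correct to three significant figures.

From PV = nRT: V₁ = nRT₁/P₁ = 19.31 L.
Isobaric, so V/T is constant: P₂ = P₁; V₂ = V₁·(T₂/T₁) = 7.226 L.
Reversible adiabatic, γ = 5/3: T₃ = T₂·(V₂/V₃)^(γ−1) = 145.3 K; P₃ = P₂·(V₂/V₃)^γ = 2.223 bar.
T constant ⇒ Boyle's law P V = const: T₄ = T₃; V₄ = V₃·(P₃/P₄) = 6.169 L.

V₄ ≈ 6.17 L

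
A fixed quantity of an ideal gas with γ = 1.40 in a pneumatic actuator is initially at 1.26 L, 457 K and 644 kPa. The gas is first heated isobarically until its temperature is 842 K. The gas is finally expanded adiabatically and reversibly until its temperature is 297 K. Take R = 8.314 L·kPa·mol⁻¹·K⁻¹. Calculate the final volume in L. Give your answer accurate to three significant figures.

V₃ ≈ 31.4 L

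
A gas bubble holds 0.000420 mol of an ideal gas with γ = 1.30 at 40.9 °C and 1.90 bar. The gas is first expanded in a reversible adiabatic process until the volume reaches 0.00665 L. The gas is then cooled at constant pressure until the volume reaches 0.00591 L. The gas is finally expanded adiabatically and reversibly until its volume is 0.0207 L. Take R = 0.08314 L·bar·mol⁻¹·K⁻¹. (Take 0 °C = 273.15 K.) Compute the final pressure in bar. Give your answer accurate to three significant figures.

P₄ ≈ 0.310 bar

Convert: T₁ = 314.0 K.
From PV = nRT: V₁ = nRT₁/P₁ = 0.005772 L.
Reversible adiabatic, γ = 1.30: T₂ = T₁·(V₁/V₂)^(γ−1) = 301.0 K; P₂ = P₁·(V₁/V₂)^γ = 1.580 bar.
P constant ⇒ V ∝ T: P₃ = P₂; T₃ = T₂·(V₃/V₂) = 267.5 K.
Reversible adiabatic, γ = 1.30: T₄ = T₃·(V₃/V₄)^(γ−1) = 183.7 K; P₄ = P₃·(V₃/V₄)^γ = 0.3098 bar.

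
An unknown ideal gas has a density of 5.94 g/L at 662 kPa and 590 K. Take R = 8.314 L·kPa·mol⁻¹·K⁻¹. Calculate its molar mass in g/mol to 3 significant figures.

M ≈ 44.0 g/mol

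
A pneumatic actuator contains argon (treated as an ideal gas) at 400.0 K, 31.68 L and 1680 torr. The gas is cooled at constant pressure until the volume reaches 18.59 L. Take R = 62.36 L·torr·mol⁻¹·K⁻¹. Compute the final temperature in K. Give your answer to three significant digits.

P constant ⇒ V ∝ T: P₂ = P₁; T₂ = T₁·(V₂/V₁) = 234.7 K.

T₂ ≈ 235 K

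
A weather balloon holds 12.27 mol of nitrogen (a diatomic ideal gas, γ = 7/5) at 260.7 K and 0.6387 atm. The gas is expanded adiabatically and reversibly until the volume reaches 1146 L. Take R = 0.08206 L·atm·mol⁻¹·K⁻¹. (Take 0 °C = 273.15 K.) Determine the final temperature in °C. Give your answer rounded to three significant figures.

T₂ ≈ -100 °C

From PV = nRT: V₁ = nRT₁/P₁ = 411.0 L.
Reversible adiabatic, γ = 7/5: T₂ = T₁·(V₁/V₂)^(γ−1) = 173.0 K; P₂ = P₁·(V₁/V₂)^γ = 0.1520 atm.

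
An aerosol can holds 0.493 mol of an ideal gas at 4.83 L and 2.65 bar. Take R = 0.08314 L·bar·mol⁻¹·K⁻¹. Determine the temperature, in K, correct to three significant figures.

PV = nRT ⇒ T = PV/(nR) = (2.65 × 4.83) / (0.493 × 0.08314)

T ≈ 312 K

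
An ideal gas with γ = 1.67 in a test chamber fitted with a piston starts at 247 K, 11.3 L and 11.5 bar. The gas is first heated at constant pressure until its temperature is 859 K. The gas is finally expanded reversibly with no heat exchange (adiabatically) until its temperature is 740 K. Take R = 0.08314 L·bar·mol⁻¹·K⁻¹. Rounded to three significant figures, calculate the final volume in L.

V₃ ≈ 49.1 L

Isobaric, so V/T is constant: P₂ = P₁; V₂ = V₁·(T₂/T₁) = 39.30 L.
Reversible adiabatic, γ = 1.67: P₃ = P₂·(T₃/T₂)^(γ/(γ−1)) = 7.930 bar; V₃ = V₂·(T₂/T₃)^(1/(γ−1)) = 49.09 L.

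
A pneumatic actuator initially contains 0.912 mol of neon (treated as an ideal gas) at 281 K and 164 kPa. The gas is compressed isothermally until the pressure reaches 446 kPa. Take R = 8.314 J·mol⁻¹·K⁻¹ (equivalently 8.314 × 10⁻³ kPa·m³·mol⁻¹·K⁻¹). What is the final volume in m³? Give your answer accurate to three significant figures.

V₂ ≈ 0.00478 m³

From PV = nRT: V₁ = nRT₁/P₁ = 0.01299 m³.
Isothermal, so P V is constant: T₂ = T₁; V₂ = V₁·(P₁/P₂) = 0.004777 m³.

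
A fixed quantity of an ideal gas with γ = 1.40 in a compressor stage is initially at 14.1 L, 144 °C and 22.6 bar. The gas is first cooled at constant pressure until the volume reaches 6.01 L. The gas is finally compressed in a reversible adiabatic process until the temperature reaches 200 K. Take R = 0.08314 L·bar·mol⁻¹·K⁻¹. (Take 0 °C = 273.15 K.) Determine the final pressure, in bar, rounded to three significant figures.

Convert: T₁ = 417.1 K.
P constant ⇒ V ∝ T: P₂ = P₁; T₂ = T₁·(V₂/V₁) = 177.8 K.
Reversible adiabatic, γ = 1.40: P₃ = P₂·(T₃/T₂)^(γ/(γ−1)) = 34.11 bar; V₃ = V₂·(T₂/T₃)^(1/(γ−1)) = 4.479 L.

P₃ ≈ 34.1 bar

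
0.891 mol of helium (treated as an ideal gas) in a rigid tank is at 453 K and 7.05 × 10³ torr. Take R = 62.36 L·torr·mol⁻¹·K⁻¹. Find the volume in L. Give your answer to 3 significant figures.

V ≈ 3.57 L

PV = nRT ⇒ V = nRT/P = (0.891 × 62.36 × 453) / 7.05e+03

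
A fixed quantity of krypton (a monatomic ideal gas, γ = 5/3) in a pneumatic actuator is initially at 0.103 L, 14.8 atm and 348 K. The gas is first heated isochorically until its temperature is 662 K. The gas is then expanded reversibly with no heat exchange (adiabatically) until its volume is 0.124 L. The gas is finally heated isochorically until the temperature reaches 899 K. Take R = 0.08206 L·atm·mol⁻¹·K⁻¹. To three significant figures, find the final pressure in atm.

Isochoric, so P/T is constant: V₂ = V₁; P₂ = P₁·(T₂/T₁) = 28.15 atm.
Adiabatic (γ = 5/3), T V^(γ−1) and P V^γ constant: T₃ = T₂·(V₂/V₃)^(γ−1) = 585.0 K; P₃ = P₂·(V₂/V₃)^γ = 20.66 atm.
Isochoric, so P/T is constant: V₄ = V₃; P₄ = P₃·(T₄/T₃) = 31.76 atm.

P₄ ≈ 31.8 atm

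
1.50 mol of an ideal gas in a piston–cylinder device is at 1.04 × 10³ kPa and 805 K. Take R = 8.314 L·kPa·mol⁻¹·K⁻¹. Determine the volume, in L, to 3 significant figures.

V ≈ 9.65 L

PV = nRT ⇒ V = nRT/P = (1.50 × 8.314 × 805) / 1.04e+03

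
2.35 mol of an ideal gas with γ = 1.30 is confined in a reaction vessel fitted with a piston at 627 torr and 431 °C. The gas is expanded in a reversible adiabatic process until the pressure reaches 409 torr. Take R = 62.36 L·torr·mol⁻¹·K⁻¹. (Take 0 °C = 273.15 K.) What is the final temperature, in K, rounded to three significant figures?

T₂ ≈ 638 K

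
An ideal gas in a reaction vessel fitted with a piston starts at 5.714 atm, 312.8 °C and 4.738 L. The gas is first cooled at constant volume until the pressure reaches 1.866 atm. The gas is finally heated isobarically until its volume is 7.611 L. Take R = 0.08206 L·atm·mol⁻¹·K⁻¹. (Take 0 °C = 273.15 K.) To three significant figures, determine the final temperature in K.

T₃ ≈ 307 K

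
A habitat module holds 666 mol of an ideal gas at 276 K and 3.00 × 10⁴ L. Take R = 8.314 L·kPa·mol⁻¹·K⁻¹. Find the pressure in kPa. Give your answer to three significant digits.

PV = nRT ⇒ P = nRT/V = (666 × 8.314 × 276) / 3.00e+04

P ≈ 50.9 kPa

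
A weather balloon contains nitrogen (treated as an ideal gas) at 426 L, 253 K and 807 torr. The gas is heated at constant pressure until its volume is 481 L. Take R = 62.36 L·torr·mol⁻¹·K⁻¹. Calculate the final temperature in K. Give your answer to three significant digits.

T₂ ≈ 286 K

P constant ⇒ V ∝ T: P₂ = P₁; T₂ = T₁·(V₂/V₁) = 285.7 K.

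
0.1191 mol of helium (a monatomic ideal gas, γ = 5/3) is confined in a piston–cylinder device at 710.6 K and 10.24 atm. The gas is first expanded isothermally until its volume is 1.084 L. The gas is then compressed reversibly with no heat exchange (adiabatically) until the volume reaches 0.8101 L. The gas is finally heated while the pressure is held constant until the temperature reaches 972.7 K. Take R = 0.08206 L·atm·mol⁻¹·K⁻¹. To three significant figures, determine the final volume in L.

From PV = nRT: V₁ = nRT₁/P₁ = 0.6782 L.
T constant ⇒ Boyle's law P V = const: T₂ = T₁; P₂ = P₁·(V₁/V₂) = 6.407 atm.
Reversible adiabatic, γ = 5/3: T₃ = T₂·(V₂/V₃)^(γ−1) = 862.9 K; P₃ = P₂·(V₂/V₃)^γ = 10.41 atm.
Isobaric, so V/T is constant: P₄ = P₃; V₄ = V₃·(T₄/T₃) = 0.9132 L.

V₄ ≈ 0.913 L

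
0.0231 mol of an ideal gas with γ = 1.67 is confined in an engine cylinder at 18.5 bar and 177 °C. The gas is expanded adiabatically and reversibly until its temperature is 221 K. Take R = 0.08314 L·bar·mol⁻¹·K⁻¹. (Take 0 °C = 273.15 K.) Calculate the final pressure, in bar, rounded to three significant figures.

Convert: T₁ = 450.1 K.
From PV = nRT: V₁ = nRT₁/P₁ = 0.04673 L.
Reversible adiabatic, γ = 1.67: P₂ = P₁·(T₂/T₁)^(γ/(γ−1)) = 3.141 bar; V₂ = V₁·(T₁/T₂)^(1/(γ−1)) = 0.1351 L.

P₂ ≈ 3.14 bar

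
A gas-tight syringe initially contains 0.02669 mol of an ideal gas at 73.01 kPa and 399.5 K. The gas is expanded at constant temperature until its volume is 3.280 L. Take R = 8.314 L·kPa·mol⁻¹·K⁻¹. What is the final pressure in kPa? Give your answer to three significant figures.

P₂ ≈ 27.0 kPa

From PV = nRT: V₁ = nRT₁/P₁ = 1.214 L.
T constant ⇒ Boyle's law P V = const: T₂ = T₁; P₂ = P₁·(V₁/V₂) = 27.03 kPa.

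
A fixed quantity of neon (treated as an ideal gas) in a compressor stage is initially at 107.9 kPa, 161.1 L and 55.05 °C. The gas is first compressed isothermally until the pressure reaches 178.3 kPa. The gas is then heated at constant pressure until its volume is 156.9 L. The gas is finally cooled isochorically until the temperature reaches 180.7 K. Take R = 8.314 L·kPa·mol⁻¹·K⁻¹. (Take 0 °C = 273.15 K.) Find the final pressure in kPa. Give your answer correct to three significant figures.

Convert: T₁ = 328.2 K.
T constant ⇒ Boyle's law P V = const: T₂ = T₁; V₂ = V₁·(P₁/P₂) = 97.49 L.
P constant ⇒ V ∝ T: P₃ = P₂; T₃ = T₂·(V₃/V₂) = 528.2 K.
Isochoric, so P/T is constant: V₄ = V₃; P₄ = P₃·(T₄/T₃) = 61.00 kPa.

P₄ ≈ 61.0 kPa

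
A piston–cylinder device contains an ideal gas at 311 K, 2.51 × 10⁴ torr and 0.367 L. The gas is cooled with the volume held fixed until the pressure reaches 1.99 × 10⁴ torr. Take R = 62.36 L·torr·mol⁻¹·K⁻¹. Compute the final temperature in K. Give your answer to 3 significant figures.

Isochoric, so P/T is constant: V₂ = V₁; T₂ = T₁·(P₂/P₁) = 246.6 K.

T₂ ≈ 247 K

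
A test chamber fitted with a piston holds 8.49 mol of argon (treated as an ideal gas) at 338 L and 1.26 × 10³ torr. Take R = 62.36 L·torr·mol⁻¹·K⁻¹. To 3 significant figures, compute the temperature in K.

T ≈ 804 K

PV = nRT ⇒ T = PV/(nR) = (1.26e+03 × 338) / (8.49 × 62.36)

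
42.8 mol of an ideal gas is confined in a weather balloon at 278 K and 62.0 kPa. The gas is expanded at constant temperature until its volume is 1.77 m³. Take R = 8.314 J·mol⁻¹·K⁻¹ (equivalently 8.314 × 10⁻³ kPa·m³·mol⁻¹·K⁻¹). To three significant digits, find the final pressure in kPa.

From PV = nRT: V₁ = nRT₁/P₁ = 1.596 m³.
T constant ⇒ Boyle's law P V = const: T₂ = T₁; P₂ = P₁·(V₁/V₂) = 55.89 kPa.

P₂ ≈ 55.9 kPa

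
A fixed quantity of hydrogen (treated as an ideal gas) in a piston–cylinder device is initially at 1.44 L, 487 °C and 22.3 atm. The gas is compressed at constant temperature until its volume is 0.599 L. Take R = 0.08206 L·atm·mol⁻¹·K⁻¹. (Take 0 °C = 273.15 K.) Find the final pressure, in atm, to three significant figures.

Convert: T₁ = 760.1 K.
T constant ⇒ Boyle's law P V = const: T₂ = T₁; P₂ = P₁·(V₁/V₂) = 53.61 atm.

P₂ ≈ 53.6 atm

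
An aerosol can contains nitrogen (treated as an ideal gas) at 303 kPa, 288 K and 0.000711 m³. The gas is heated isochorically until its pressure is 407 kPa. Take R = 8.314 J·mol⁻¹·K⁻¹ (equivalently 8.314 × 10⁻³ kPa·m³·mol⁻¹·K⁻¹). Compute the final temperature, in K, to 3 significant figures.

Isochoric, so P/T is constant: V₂ = V₁; T₂ = T₁·(P₂/P₁) = 386.9 K.

T₂ ≈ 387 K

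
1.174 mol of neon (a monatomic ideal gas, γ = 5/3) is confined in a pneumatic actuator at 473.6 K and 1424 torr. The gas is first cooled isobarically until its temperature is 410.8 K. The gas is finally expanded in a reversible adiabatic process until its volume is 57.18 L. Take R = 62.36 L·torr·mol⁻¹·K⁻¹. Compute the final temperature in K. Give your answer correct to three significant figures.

From PV = nRT: V₁ = nRT₁/P₁ = 24.35 L.
Isobaric, so V/T is constant: P₂ = P₁; V₂ = V₁·(T₂/T₁) = 21.12 L.
Adiabatic (γ = 5/3), T V^(γ−1) and P V^γ constant: T₃ = T₂·(V₂/V₃)^(γ−1) = 211.5 K; P₃ = P₂·(V₂/V₃)^γ = 270.8 torr.

T₃ ≈ 211 K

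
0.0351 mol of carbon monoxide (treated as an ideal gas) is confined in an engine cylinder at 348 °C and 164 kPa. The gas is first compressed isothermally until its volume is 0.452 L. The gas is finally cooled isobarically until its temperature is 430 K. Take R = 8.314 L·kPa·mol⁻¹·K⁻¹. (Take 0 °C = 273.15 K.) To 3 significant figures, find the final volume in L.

V₃ ≈ 0.313 L

Convert: T₁ = 621.1 K.
From PV = nRT: V₁ = nRT₁/P₁ = 1.105 L.
T constant ⇒ Boyle's law P V = const: T₂ = T₁; P₂ = P₁·(V₁/V₂) = 401.0 kPa.
P constant ⇒ V ∝ T: P₃ = P₂; V₃ = V₂·(T₃/T₂) = 0.3129 L.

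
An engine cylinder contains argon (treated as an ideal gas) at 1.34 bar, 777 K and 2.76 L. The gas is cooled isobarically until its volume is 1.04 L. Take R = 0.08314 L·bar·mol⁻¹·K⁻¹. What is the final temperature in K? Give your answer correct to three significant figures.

Isobaric, so V/T is constant: P₂ = P₁; T₂ = T₁·(V₂/V₁) = 292.8 K.

T₂ ≈ 293 K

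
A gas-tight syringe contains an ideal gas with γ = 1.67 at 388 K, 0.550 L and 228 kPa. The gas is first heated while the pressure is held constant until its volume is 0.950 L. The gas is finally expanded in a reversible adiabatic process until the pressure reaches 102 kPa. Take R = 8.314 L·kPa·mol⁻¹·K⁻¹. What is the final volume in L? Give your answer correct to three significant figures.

V₃ ≈ 1.54 L

P constant ⇒ V ∝ T: P₂ = P₁; T₂ = T₁·(V₂/V₁) = 670.2 K.
Adiabatic (γ = 1.67), T V^(γ−1) and P V^γ constant: T₃ = T₂·(P₃/P₂)^((γ−1)/γ) = 485.3 K; V₃ = V₂·(P₂/P₃)^(1/γ) = 1.538 L.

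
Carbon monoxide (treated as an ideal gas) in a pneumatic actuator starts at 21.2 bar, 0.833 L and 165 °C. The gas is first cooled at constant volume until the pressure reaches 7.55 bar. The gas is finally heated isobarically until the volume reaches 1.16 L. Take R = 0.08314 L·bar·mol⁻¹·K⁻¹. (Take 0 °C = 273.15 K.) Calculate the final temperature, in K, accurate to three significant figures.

T₃ ≈ 217 K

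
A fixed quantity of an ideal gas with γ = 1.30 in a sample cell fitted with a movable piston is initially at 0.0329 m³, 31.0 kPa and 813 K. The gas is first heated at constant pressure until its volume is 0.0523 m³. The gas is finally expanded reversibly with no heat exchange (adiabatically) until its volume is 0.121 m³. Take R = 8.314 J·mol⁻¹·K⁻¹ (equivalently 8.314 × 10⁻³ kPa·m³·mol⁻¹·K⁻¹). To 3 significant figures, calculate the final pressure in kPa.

Isobaric, so V/T is constant: P₂ = P₁; T₂ = T₁·(V₂/V₁) = 1292 K.
Reversible adiabatic, γ = 1.30: T₃ = T₂·(V₂/V₃)^(γ−1) = 1005 K; P₃ = P₂·(V₂/V₃)^γ = 10.42 kPa.

P₃ ≈ 10.4 kPa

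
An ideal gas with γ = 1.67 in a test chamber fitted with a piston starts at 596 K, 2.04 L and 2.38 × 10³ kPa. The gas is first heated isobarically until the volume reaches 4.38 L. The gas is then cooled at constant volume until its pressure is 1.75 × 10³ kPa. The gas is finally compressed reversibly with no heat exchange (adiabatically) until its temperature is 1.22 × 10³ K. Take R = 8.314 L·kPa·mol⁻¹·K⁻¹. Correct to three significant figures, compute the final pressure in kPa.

P constant ⇒ V ∝ T: P₂ = P₁; T₂ = T₁·(V₂/V₁) = 1280 K.
Isochoric, so P/T is constant: V₃ = V₂; T₃ = T₂·(P₃/P₂) = 940.9 K.
Adiabatic (γ = 1.67), T V^(γ−1) and P V^γ constant: P₄ = P₃·(T₄/T₃)^(γ/(γ−1)) = 3344 kPa; V₄ = V₃·(T₃/T₄)^(1/(γ−1)) = 2.972 L.

P₄ ≈ 3.34e+03 kPa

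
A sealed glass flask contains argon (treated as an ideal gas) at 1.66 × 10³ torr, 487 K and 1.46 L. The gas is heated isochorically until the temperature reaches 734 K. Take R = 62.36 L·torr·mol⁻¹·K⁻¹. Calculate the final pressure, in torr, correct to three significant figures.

P₂ ≈ 2.50e+03 torr

V constant ⇒ P ∝ T: V₂ = V₁; P₂ = P₁·(T₂/T₁) = 2502 torr.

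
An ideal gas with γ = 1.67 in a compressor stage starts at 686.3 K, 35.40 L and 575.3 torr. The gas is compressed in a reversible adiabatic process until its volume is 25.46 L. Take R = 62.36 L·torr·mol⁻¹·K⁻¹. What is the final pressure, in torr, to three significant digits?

P₂ ≈ 998 torr

Adiabatic (γ = 1.67), T V^(γ−1) and P V^γ constant: T₂ = T₁·(V₁/V₂)^(γ−1) = 855.9 K; P₂ = P₁·(V₁/V₂)^γ = 997.6 torr.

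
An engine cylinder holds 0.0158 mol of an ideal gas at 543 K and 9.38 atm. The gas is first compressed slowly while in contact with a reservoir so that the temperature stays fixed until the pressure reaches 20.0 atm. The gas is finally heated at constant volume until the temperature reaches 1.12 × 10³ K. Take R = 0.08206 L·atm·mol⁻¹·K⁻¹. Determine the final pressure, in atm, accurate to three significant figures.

P₃ ≈ 41.3 atm

From PV = nRT: V₁ = nRT₁/P₁ = 0.07506 L.
T constant ⇒ Boyle's law P V = const: T₂ = T₁; V₂ = V₁·(P₁/P₂) = 0.03520 L.
V constant ⇒ P ∝ T: V₃ = V₂; P₃ = P₂·(T₃/T₂) = 41.25 atm.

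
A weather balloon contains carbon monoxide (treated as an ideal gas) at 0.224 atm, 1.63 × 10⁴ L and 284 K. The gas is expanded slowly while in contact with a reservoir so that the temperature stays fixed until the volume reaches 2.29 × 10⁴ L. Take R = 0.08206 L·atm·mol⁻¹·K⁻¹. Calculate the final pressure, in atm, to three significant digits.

P₂ ≈ 0.159 atm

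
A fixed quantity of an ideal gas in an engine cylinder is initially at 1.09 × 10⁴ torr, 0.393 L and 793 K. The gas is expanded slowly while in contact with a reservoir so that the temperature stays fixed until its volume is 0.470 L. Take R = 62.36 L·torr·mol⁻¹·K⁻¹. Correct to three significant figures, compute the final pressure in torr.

Isothermal, so P V is constant: T₂ = T₁; P₂ = P₁·(V₁/V₂) = 9114 torr.

P₂ ≈ 9.11e+03 torr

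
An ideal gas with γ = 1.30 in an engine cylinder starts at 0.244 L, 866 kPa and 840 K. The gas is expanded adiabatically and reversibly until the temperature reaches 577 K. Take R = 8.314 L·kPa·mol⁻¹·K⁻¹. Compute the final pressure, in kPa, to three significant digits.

Reversible adiabatic, γ = 1.30: P₂ = P₁·(T₂/T₁)^(γ/(γ−1)) = 170.1 kPa; V₂ = V₁·(T₁/T₂)^(1/(γ−1)) = 0.8532 L.

P₂ ≈ 170 kPa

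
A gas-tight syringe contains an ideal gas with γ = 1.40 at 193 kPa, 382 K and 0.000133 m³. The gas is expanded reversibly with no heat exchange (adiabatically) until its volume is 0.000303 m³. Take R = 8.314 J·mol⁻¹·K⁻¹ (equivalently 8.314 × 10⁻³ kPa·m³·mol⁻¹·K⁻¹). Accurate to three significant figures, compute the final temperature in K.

Reversible adiabatic, γ = 1.40: T₂ = T₁·(V₁/V₂)^(γ−1) = 274.8 K; P₂ = P₁·(V₁/V₂)^γ = 60.94 kPa.

T₂ ≈ 275 K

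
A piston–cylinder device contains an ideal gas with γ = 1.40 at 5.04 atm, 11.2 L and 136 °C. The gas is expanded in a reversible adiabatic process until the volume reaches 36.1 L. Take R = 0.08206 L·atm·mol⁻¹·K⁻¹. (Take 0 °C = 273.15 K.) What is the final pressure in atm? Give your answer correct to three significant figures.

P₂ ≈ 0.979 atm

Convert: T₁ = 409.1 K.
Adiabatic (γ = 1.40), T V^(γ−1) and P V^γ constant: T₂ = T₁·(V₁/V₂)^(γ−1) = 256.2 K; P₂ = P₁·(V₁/V₂)^γ = 0.9791 atm.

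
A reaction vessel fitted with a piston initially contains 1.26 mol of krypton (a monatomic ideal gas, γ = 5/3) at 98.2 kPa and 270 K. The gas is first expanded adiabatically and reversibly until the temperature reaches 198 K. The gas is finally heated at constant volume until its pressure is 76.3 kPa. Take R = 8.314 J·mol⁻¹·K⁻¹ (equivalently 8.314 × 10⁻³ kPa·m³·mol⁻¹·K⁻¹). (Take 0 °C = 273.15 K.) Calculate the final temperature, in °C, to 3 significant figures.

T₃ ≈ 60.9 °C

From PV = nRT: V₁ = nRT₁/P₁ = 0.02880 m³.
Adiabatic (γ = 5/3), T V^(γ−1) and P V^γ constant: P₂ = P₁·(T₂/T₁)^(γ/(γ−1)) = 45.22 kPa; V₂ = V₁·(T₁/T₂)^(1/(γ−1)) = 0.04586 m³.
V constant ⇒ P ∝ T: V₃ = V₂; T₃ = T₂·(P₃/P₂) = 334.1 K.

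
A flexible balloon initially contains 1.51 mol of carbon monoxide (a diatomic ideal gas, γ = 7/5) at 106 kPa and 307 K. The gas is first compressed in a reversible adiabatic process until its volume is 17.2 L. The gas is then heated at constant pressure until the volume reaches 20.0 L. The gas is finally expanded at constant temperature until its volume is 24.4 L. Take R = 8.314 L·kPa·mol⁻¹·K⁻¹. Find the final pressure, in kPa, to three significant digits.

From PV = nRT: V₁ = nRT₁/P₁ = 36.36 L.
Reversible adiabatic, γ = 7/5: T₂ = T₁·(V₁/V₂)^(γ−1) = 414.2 K; P₂ = P₁·(V₁/V₂)^γ = 302.3 kPa.
P constant ⇒ V ∝ T: P₃ = P₂; T₃ = T₂·(V₃/V₂) = 481.6 K.
Isothermal, so P V is constant: T₄ = T₃; P₄ = P₃·(V₃/V₄) = 247.8 kPa.

P₄ ≈ 248 kPa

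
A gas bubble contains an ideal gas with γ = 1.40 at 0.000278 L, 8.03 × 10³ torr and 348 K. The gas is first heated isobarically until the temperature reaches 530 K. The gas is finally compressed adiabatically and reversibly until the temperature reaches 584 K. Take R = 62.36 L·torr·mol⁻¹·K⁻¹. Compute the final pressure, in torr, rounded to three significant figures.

Isobaric, so V/T is constant: P₂ = P₁; V₂ = V₁·(T₂/T₁) = 0.0004234 L.
Adiabatic (γ = 1.40), T V^(γ−1) and P V^γ constant: P₃ = P₂·(T₃/T₂)^(γ/(γ−1)) = 1.128e+04 torr; V₃ = V₂·(T₂/T₃)^(1/(γ−1)) = 0.0003322 L.

P₃ ≈ 1.13e+04 torr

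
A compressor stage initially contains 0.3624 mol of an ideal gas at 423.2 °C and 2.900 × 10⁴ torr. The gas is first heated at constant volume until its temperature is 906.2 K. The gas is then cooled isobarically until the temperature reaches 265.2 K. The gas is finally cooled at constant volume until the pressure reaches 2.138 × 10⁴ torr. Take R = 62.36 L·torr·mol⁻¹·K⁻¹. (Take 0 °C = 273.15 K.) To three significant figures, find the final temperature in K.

T₄ ≈ 150 K

Convert: T₁ = 696.3 K.
From PV = nRT: V₁ = nRT₁/P₁ = 0.5427 L.
V constant ⇒ P ∝ T: V₂ = V₁; P₂ = P₁·(T₂/T₁) = 3.774e+04 torr.
Isobaric, so V/T is constant: P₃ = P₂; V₃ = V₂·(T₃/T₂) = 0.1588 L.
Isochoric, so P/T is constant: V₄ = V₃; T₄ = T₃·(P₄/P₃) = 150.2 K.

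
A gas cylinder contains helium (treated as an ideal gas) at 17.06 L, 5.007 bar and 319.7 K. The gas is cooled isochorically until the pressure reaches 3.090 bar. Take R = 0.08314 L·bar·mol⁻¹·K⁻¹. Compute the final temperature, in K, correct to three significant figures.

Isochoric, so P/T is constant: V₂ = V₁; T₂ = T₁·(P₂/P₁) = 197.3 K.

T₂ ≈ 197 K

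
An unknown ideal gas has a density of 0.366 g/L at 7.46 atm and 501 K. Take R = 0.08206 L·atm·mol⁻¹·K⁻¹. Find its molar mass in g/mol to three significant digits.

ρ = PM/(RT) ⇒ M = ρRT/P = (0.366 × 0.08206 × 501.0) / 7.46

M ≈ 2.02 g/mol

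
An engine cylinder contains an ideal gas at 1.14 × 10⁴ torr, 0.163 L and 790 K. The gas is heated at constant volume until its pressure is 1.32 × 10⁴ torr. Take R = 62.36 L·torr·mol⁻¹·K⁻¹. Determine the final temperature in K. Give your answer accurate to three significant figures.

Isochoric, so P/T is constant: V₂ = V₁; T₂ = T₁·(P₂/P₁) = 914.7 K.

T₂ ≈ 915 K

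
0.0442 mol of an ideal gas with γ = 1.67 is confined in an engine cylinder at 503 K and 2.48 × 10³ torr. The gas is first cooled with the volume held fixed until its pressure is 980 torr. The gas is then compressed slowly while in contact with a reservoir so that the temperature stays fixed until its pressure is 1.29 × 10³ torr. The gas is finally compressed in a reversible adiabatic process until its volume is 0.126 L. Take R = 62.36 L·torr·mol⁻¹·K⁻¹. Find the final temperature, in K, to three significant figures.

T₄ ≈ 449 K

From PV = nRT: V₁ = nRT₁/P₁ = 0.5590 L.
Isochoric, so P/T is constant: V₂ = V₁; T₂ = T₁·(P₂/P₁) = 198.8 K.
T constant ⇒ Boyle's law P V = const: T₃ = T₂; V₃ = V₂·(P₂/P₃) = 0.4247 L.
Reversible adiabatic, γ = 1.67: T₄ = T₃·(V₃/V₄)^(γ−1) = 448.7 K; P₄ = P₃·(V₃/V₄)^γ = 9814 torr.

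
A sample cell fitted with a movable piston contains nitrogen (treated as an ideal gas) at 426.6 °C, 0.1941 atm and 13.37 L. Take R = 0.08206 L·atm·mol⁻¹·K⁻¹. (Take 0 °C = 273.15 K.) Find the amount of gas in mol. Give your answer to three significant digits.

n ≈ 0.0452 mol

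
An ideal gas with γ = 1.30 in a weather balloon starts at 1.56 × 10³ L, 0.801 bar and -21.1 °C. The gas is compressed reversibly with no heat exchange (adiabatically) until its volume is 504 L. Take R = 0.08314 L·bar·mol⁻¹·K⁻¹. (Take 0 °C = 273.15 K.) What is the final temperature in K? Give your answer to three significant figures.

T₂ ≈ 354 K

Convert: T₁ = 252.0 K.
Reversible adiabatic, γ = 1.30: T₂ = T₁·(V₁/V₂)^(γ−1) = 353.7 K; P₂ = P₁·(V₁/V₂)^γ = 3.480 bar.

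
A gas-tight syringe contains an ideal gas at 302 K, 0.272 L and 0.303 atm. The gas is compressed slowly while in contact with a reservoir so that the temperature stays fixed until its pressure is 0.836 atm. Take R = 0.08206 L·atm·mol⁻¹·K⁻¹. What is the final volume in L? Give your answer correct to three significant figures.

Isothermal, so P V is constant: T₂ = T₁; V₂ = V₁·(P₁/P₂) = 0.09858 L.

V₂ ≈ 0.0986 L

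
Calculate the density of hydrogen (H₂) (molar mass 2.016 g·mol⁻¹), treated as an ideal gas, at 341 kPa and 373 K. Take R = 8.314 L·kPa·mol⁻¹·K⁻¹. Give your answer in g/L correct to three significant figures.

ρ ≈ 0.222 g/L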